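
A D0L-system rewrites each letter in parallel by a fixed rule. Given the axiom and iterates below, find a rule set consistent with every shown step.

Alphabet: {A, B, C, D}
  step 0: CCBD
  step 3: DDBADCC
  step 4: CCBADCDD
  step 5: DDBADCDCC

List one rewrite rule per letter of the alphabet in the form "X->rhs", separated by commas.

  step 4 ⇒ step 5: CCBADCDD ⇒ D·D·BA·D·C·D·C·C
    A ↦ D
    B ↦ BA
    C ↦ D
    D ↦ C

A->D, B->BA, C->D, D->C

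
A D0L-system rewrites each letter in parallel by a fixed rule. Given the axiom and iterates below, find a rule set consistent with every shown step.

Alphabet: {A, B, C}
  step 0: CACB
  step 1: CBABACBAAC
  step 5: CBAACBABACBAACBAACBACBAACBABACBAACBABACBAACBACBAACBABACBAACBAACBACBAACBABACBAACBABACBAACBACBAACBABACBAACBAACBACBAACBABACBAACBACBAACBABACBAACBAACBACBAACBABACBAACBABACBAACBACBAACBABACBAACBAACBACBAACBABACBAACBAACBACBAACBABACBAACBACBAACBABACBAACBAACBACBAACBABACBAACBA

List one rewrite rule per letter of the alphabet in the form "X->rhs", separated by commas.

A->BA, B->AC, C->CBA

  step 0 ⇒ step 1: CACB ⇒ CBA·BA·CBA·AC
    A ↦ BA
    B ↦ AC
    C ↦ CBA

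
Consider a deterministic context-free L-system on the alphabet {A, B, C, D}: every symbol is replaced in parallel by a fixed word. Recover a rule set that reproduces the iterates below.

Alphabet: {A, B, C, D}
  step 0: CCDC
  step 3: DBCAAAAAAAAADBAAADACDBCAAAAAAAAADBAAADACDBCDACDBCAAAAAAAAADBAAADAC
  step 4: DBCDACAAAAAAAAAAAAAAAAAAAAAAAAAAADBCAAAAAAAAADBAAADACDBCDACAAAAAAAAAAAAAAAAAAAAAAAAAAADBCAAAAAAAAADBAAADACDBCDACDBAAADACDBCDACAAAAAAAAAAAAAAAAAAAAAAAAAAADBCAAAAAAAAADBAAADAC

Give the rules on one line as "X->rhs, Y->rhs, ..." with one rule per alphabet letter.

  step 3 ⇒ step 4: DBCAAAAAAAAADBAAADACDBCAAAAAAAAADBAAADACDBCDACDBCAAAAAAAAADBAAADAC ⇒ DB·C·DAC·AAA·AAA·AAA·AAA·AAA·AAA·AAA·AAA·AAA·DB·C·AAA·AAA·AAA·DB·AAA·DAC·DB·C·DAC·AAA·AAA·AAA·AAA·AAA·AAA·AAA·AAA·AAA·DB·C·AAA·AAA·AAA·DB·AAA·DAC·DB·C·DAC·DB·AAA·DAC·DB·C·DAC·AAA·AAA·AAA·AAA·AAA·AAA·AAA·AAA·AAA·DB·C·AAA·AAA·AAA·DB·AAA·DAC
    A ↦ AAA
    B ↦ C
    C ↦ DAC
    D ↦ DB

A->AAA, B->C, C->DAC, D->DB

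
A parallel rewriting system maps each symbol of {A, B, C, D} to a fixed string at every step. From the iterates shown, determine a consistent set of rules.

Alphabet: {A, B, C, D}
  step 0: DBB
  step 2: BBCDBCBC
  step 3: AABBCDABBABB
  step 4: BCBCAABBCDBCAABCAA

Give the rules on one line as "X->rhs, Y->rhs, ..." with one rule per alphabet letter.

A->BC, B->A, C->BB, D->CD

  step 3 ⇒ step 4: AABBCDABBABB ⇒ BC·BC·A·A·BB·CD·BC·A·A·BC·A·A
    A ↦ BC
    B ↦ A
    C ↦ BB
    D ↦ CD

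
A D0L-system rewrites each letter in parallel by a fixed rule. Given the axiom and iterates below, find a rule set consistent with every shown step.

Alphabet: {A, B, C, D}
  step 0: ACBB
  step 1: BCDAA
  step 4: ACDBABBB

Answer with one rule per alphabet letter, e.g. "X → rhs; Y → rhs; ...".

A->B, B->A, C->CD, D->B

  step 0 ⇒ step 1: ACBB ⇒ B·CD·A·A
    A ↦ B
    B ↦ A
    C ↦ CD
    D ↦ B  (constrained at step 1)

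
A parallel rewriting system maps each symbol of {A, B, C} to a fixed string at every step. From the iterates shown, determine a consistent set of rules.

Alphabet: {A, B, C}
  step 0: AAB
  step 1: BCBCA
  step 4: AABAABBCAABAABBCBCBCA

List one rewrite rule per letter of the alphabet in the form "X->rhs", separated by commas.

  step 0 ⇒ step 1: AAB ⇒ BC·BC·A
    A ↦ BC
    B ↦ A
    C ↦ AB  (constrained at step 1)

A->BC, B->A, C->AB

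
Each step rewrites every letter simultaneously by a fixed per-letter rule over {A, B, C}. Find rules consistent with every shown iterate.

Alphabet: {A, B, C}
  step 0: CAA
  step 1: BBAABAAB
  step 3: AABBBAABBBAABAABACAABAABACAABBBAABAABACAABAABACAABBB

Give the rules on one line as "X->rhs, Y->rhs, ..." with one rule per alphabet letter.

A->AAB, B->AC, C->BB

  step 0 ⇒ step 1: CAA ⇒ BB·AAB·AAB
    A ↦ AAB
    C ↦ BB
    B ↦ AC  (constrained at step 1)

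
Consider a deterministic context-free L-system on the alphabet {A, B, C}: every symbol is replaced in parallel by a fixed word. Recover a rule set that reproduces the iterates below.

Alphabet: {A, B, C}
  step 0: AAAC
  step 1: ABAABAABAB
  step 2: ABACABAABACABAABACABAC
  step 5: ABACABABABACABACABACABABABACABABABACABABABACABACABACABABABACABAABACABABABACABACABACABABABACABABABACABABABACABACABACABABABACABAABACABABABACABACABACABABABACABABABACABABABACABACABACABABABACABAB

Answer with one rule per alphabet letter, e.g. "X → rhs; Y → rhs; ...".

  step 1 ⇒ step 2: ABAABAABAB ⇒ ABA·C·ABA·ABA·C·ABA·ABA·C·ABA·C
    A ↦ ABA
    B ↦ C
  step 0 ⇒ step 1: AAAC ⇒ ABA·ABA·ABA·B
    C ↦ B

A->ABA, B->C, C->B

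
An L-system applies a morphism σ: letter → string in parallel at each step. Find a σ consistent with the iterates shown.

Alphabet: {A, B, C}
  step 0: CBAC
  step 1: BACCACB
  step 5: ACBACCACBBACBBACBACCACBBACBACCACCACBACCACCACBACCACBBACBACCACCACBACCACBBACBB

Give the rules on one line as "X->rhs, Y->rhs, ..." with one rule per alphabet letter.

  step 0 ⇒ step 1: CBAC ⇒ B·ACC·AC·B
    A ↦ AC
    B ↦ ACC
    C ↦ B

A->AC, B->ACC, C->B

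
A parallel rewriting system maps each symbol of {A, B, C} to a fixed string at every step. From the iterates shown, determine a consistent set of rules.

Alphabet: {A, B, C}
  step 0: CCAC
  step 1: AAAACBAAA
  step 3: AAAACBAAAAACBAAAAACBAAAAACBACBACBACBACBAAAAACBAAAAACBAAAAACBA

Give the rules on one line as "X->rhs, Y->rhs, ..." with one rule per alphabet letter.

  step 0 ⇒ step 1: CCAC ⇒ AA·AA·CBA·AA
    A ↦ CBA
    C ↦ AA
    B ↦ AA  (constrained at step 1)

A->CBA, B->AA, C->AA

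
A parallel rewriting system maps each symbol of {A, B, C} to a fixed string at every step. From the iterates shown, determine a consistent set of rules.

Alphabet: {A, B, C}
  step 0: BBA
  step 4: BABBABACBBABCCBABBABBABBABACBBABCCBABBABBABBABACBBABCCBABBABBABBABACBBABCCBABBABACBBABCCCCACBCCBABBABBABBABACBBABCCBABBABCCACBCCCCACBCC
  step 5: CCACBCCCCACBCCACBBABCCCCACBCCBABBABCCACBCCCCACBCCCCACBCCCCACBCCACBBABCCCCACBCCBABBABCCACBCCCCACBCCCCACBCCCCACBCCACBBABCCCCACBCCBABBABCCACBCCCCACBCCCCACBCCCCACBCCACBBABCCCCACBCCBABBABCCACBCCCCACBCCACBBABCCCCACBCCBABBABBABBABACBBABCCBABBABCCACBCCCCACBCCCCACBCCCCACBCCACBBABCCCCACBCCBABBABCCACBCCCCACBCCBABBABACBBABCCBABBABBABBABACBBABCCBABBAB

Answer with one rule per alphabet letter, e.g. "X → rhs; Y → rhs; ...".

  step 4 ⇒ step 5: BABBABACBBABCCBABBABBABBABACBBABCCBABBABBABBABACBBABCCBABBABBABBABACBBABCCBABBABACBBABCCCCACBCCBABBABBABBABACBBABCCBABBABCCACBCCCCACBCC ⇒ CC·ACB·CC·CC·ACB·CC·ACB·BAB·CC·CC·ACB·CC·BAB·BAB·CC·ACB·CC·CC·ACB·CC·CC·ACB·CC·CC·ACB·CC·ACB·BAB·CC·CC·ACB·CC·BAB·BAB·CC·ACB·CC·CC·ACB·CC·CC·ACB·CC·CC·ACB·CC·ACB·BAB·CC·CC·ACB·CC·BAB·BAB·CC·ACB·CC·CC·ACB·CC·CC·ACB·CC·CC·ACB·CC·ACB·BAB·CC·CC·ACB·CC·BAB·BAB·CC·ACB·CC·CC·ACB·CC·ACB·BAB·CC·CC·ACB·CC·BAB·BAB·BAB·BAB·ACB·BAB·CC·BAB·BAB·CC·ACB·CC·CC·ACB·CC·CC·ACB·CC·CC·ACB·CC·ACB·BAB·CC·CC·ACB·CC·BAB·BAB·CC·ACB·CC·CC·ACB·CC·BAB·BAB·ACB·BAB·CC·BAB·BAB·BAB·BAB·ACB·BAB·CC·BAB·BAB
    A ↦ ACB
    B ↦ CC
    C ↦ BAB

A->ACB, B->CC, C->BAB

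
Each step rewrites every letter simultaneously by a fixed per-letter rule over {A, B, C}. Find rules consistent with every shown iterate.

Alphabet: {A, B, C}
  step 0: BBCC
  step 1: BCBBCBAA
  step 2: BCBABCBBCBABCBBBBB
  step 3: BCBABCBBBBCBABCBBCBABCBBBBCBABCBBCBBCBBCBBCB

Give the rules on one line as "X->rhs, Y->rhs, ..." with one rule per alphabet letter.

  step 2 ⇒ step 3: BCBABCBBCBABCBBBBB ⇒ BCB·A·BCB·BB·BCB·A·BCB·BCB·A·BCB·BB·BCB·A·BCB·BCB·BCB·BCB·BCB
    A ↦ BB
    B ↦ BCB
    C ↦ A

A->BB, B->BCB, C->A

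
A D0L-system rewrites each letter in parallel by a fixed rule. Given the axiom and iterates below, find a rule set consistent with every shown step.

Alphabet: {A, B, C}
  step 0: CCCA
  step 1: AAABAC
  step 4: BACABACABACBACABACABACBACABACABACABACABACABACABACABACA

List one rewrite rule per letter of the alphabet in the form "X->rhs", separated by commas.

  step 0 ⇒ step 1: CCCA ⇒ A·A·A·BAC
    A ↦ BAC
    C ↦ A
    B ↦ A  (constrained at step 1)

A->BAC, B->A, C->A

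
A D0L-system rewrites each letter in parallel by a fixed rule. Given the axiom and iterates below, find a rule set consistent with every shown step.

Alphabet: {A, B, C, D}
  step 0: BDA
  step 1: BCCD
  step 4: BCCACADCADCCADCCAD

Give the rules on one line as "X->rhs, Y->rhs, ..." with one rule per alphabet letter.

  step 0 ⇒ step 1: BDA ⇒ BC·C·D
    A ↦ D
    B ↦ BC
    D ↦ C
    C ↦ CA  (constrained at step 1)

A->D, B->BC, C->CA, D->C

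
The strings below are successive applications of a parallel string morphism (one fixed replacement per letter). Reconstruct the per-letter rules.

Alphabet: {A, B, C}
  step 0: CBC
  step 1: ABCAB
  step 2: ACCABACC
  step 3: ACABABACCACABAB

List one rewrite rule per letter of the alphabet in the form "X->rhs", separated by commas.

A->AC, B->C, C->AB

  step 2 ⇒ step 3: ACCABACC ⇒ AC·AB·AB·AC·C·AC·AB·AB
    A ↦ AC
    B ↦ C
    C ↦ AB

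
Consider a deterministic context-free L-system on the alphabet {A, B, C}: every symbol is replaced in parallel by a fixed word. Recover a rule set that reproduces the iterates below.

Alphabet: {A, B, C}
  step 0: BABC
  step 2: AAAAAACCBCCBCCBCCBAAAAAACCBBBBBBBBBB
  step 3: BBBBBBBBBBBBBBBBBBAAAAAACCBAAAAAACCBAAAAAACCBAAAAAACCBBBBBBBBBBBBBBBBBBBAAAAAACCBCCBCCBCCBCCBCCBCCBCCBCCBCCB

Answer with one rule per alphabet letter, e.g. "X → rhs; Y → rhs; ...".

  step 2 ⇒ step 3: AAAAAACCBCCBCCBCCBAAAAAACCBBBBBBBBBB ⇒ BBB·BBB·BBB·BBB·BBB·BBB·AAA·AAA·CCB·AAA·AAA·CCB·AAA·AAA·CCB·AAA·AAA·CCB·BBB·BBB·BBB·BBB·BBB·BBB·AAA·AAA·CCB·CCB·CCB·CCB·CCB·CCB·CCB·CCB·CCB·CCB
    A ↦ BBB
    B ↦ CCB
    C ↦ AAA

A->BBB, B->CCB, C->AAA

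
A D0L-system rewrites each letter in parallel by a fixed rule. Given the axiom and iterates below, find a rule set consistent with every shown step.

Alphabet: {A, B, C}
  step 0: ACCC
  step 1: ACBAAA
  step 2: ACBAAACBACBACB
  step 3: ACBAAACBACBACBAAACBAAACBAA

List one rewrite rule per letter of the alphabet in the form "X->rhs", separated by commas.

A->ACB, B->A, C->A

  step 2 ⇒ step 3: ACBAAACBACBACB ⇒ ACB·A·A·ACB·ACB·ACB·A·A·ACB·A·A·ACB·A·A
    A ↦ ACB
    B ↦ A
    C ↦ A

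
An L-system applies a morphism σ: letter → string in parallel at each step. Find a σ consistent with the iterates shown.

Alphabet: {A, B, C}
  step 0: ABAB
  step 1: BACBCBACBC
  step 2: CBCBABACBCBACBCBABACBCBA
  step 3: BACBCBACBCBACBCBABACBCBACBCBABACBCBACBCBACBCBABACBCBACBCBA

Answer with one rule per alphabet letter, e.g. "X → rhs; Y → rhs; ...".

A->BA, B->CBC, C->BA

  step 2 ⇒ step 3: CBCBABACBCBACBCBABACBCBA ⇒ BA·CBC·BA·CBC·BA·CBC·BA·BA·CBC·BA·CBC·BA·BA·CBC·BA·CBC·BA·CBC·BA·BA·CBC·BA·CBC·BA
    A ↦ BA
    B ↦ CBC
    C ↦ BA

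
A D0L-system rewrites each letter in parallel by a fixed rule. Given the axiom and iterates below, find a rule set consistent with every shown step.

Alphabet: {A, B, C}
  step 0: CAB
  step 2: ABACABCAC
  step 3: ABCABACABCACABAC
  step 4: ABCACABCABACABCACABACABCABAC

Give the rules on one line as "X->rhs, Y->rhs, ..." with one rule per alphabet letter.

  step 3 ⇒ step 4: ABCABACABCACABAC ⇒ AB·C·AC·AB·C·AB·AC·AB·C·AC·AB·AC·AB·C·AB·AC
    A ↦ AB
    B ↦ C
    C ↦ AC

A->AB, B->C, C->AC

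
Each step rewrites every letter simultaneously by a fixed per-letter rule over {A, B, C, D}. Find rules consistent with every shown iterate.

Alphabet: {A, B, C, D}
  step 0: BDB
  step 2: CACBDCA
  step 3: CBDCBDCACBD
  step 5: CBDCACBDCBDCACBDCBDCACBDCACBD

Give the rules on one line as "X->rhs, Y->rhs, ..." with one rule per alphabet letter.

A->D, B->D, C->CB, D->CA

  step 2 ⇒ step 3: CACBDCA ⇒ CB·D·CB·D·CA·CB·D
    A ↦ D
    B ↦ D
    C ↦ CB
    D ↦ CA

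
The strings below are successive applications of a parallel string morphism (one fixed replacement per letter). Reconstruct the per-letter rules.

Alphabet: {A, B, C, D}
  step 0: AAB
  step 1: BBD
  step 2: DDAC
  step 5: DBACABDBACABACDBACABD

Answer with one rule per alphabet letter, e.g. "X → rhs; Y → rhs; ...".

A->B, B->D, C->ACA, D->AC

  step 1 ⇒ step 2: BBD ⇒ D·D·AC
    B ↦ D
    D ↦ AC
  step 0 ⇒ step 1: AAB ⇒ B·B·D
    A ↦ B
    C ↦ ACA  (constrained at step 2)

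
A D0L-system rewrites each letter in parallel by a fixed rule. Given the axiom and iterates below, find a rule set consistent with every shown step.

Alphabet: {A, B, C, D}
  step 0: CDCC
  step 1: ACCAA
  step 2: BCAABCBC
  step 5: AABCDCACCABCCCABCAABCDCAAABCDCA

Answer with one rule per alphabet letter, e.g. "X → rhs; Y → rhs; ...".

A->BC, B->DC, C->A, D->CC

  step 1 ⇒ step 2: ACCAA ⇒ BC·A·A·BC·BC
    A ↦ BC
    C ↦ A
    B ↦ DC  (constrained at step 2)
  step 0 ⇒ step 1: CDCC ⇒ A·CC·A·A
    D ↦ CC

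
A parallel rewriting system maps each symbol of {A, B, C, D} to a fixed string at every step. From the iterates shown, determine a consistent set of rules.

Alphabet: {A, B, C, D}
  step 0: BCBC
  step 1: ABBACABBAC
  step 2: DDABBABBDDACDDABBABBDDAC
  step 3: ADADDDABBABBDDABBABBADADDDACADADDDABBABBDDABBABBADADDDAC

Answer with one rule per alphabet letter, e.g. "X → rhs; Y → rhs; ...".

A->DD, B->ABB, C->AC, D->AD

  step 2 ⇒ step 3: DDABBABBDDACDDABBABBDDAC ⇒ AD·AD·DD·ABB·ABB·DD·ABB·ABB·AD·AD·DD·AC·AD·AD·DD·ABB·ABB·DD·ABB·ABB·AD·AD·DD·AC
    A ↦ DD
    B ↦ ABB
    C ↦ AC
    D ↦ AD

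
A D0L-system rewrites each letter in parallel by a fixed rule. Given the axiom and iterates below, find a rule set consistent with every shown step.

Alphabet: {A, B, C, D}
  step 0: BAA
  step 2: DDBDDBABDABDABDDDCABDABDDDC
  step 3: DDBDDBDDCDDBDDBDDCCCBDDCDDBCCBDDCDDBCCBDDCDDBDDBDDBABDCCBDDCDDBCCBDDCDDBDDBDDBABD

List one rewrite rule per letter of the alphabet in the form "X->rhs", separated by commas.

  step 2 ⇒ step 3: DDBDDBABDABDABDDDCABDABDDDC ⇒ DDB·DDB·DDC·DDB·DDB·DDC·CCB·DDC·DDB·CCB·DDC·DDB·CCB·DDC·DDB·DDB·DDB·ABD·CCB·DDC·DDB·CCB·DDC·DDB·DDB·DDB·ABD
    A ↦ CCB
    B ↦ DDC
    C ↦ ABD
    D ↦ DDB

A->CCB, B->DDC, C->ABD, D->DDB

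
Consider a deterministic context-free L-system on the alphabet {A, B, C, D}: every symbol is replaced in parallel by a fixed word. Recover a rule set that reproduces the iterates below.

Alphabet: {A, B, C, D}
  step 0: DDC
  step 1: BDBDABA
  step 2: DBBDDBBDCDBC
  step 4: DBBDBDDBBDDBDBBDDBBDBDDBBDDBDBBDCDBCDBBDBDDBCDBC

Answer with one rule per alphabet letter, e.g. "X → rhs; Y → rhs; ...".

  step 1 ⇒ step 2: BDBDABA ⇒ DB·BD·DB·BD·C·DB·C
    A ↦ C
    B ↦ DB
    D ↦ BD
  step 0 ⇒ step 1: DDC ⇒ BD·BD·ABA
    C ↦ ABA

A->C, B->DB, C->ABA, D->BD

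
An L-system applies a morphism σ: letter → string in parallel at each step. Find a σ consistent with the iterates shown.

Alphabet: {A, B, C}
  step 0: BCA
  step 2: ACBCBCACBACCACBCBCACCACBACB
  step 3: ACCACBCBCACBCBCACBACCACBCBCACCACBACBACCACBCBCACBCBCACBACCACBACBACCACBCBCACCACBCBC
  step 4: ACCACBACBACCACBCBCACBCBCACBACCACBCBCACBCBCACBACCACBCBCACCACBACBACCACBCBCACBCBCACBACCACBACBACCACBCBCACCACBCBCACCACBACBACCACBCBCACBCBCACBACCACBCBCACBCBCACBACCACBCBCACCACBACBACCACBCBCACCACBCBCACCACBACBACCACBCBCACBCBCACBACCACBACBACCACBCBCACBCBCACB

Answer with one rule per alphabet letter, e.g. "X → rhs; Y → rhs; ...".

A->ACC, B->CBC, C->ACB

  step 3 ⇒ step 4: ACCACBCBCACBCBCACBACCACBCBCACCACBACBACCACBCBCACBCBCACBACCACBACBACCACBCBCACCACBCBC ⇒ ACC·ACB·ACB·ACC·ACB·CBC·ACB·CBC·ACB·ACC·ACB·CBC·ACB·CBC·ACB·ACC·ACB·CBC·ACC·ACB·ACB·ACC·ACB·CBC·ACB·CBC·ACB·ACC·ACB·ACB·ACC·ACB·CBC·ACC·ACB·CBC·ACC·ACB·ACB·ACC·ACB·CBC·ACB·CBC·ACB·ACC·ACB·CBC·ACB·CBC·ACB·ACC·ACB·CBC·ACC·ACB·ACB·ACC·ACB·CBC·ACC·ACB·CBC·ACC·ACB·ACB·ACC·ACB·CBC·ACB·CBC·ACB·ACC·ACB·ACB·ACC·ACB·CBC·ACB·CBC·ACB
    A ↦ ACC
    B ↦ CBC
    C ↦ ACB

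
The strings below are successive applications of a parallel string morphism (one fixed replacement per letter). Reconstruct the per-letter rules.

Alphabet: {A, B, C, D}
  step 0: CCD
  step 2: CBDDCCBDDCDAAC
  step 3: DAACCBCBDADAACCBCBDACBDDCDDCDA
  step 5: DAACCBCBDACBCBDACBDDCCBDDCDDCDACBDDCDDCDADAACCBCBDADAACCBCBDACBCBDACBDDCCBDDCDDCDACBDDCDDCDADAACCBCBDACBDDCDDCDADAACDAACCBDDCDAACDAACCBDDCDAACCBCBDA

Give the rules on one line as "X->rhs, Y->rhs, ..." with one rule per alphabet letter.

  step 2 ⇒ step 3: CBDDCCBDDCDAAC ⇒ DA·AC·CB·CB·DA·DA·AC·CB·CB·DA·CB·DDC·DDC·DA
    A ↦ DDC
    B ↦ AC
    C ↦ DA
    D ↦ CB

A->DDC, B->AC, C->DA, D->CB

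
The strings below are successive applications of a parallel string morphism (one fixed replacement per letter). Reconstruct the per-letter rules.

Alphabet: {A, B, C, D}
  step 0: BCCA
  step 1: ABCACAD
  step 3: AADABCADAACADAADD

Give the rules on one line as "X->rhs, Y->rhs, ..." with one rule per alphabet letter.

  step 0 ⇒ step 1: BCCA ⇒ AB·CA·CA·D
    A ↦ D
    B ↦ AB
    C ↦ CA
    D ↦ AA  (constrained at step 1)

A->D, B->AB, C->CA, D->AA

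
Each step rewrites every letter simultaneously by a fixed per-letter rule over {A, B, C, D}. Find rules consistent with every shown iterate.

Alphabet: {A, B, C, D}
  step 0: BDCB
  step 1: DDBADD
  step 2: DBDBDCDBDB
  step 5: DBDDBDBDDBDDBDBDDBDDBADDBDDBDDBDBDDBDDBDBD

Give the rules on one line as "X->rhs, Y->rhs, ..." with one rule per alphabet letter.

  step 1 ⇒ step 2: DDBADD ⇒ DB·DB·D·C·DB·DB
    A ↦ C
    B ↦ D
    D ↦ DB
  step 0 ⇒ step 1: BDCB ⇒ D·DB·AD·D
    C ↦ AD

A->C, B->D, C->AD, D->DB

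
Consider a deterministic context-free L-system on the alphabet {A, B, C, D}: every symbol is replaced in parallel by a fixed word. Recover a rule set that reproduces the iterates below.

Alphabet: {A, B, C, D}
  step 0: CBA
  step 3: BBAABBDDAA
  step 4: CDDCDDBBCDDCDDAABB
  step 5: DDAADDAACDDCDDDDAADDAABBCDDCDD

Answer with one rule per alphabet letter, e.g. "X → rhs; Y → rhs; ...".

A->B, B->CDD, C->DD, D->A

  step 4 ⇒ step 5: CDDCDDBBCDDCDDAABB ⇒ DD·A·A·DD·A·A·CDD·CDD·DD·A·A·DD·A·A·B·B·CDD·CDD
    A ↦ B
    B ↦ CDD
    C ↦ DD
    D ↦ A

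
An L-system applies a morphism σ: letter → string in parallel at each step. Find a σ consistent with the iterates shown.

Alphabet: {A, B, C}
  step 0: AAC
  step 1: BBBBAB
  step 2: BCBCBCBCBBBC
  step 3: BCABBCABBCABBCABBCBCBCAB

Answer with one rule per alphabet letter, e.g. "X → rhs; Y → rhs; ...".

  step 2 ⇒ step 3: BCBCBCBCBBBC ⇒ BC·AB·BC·AB·BC·AB·BC·AB·BC·BC·BC·AB
    B ↦ BC
    C ↦ AB
  step 0 ⇒ step 1: AAC ⇒ BB·BB·AB
    A ↦ BB

A->BB, B->BC, C->AB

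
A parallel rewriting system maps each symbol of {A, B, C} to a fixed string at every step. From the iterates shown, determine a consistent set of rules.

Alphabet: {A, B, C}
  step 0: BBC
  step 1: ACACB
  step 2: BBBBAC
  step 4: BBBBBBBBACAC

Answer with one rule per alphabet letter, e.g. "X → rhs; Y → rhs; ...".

A->B, B->AC, C->B

  step 1 ⇒ step 2: ACACB ⇒ B·B·B·B·AC
    A ↦ B
    B ↦ AC
    C ↦ B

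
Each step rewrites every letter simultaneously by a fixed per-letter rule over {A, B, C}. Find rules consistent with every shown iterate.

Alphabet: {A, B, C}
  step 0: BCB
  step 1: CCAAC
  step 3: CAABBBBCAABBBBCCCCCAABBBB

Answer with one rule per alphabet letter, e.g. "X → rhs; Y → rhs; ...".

A->BB, B->C, C->CAA

  step 0 ⇒ step 1: BCB ⇒ C·CAA·C
    B ↦ C
    C ↦ CAA
    A ↦ BB  (constrained at step 1)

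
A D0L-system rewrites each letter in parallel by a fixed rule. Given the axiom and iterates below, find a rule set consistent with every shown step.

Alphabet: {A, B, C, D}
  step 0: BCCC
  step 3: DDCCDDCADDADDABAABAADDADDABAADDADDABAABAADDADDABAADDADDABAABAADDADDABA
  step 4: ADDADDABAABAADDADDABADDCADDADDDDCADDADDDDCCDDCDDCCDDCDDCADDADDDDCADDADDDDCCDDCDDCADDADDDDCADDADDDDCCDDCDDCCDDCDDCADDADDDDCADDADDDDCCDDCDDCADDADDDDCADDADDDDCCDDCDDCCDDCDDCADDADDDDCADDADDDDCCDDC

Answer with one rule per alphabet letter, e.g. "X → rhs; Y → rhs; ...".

  step 3 ⇒ step 4: DDCCDDCADDADDABAABAADDADDABAADDADDABAABAADDADDABAADDADDABAABAADDADDABA ⇒ ADD·ADD·ABA·ABA·ADD·ADD·ABA·DDC·ADD·ADD·DDC·ADD·ADD·DDC·C·DDC·DDC·C·DDC·DDC·ADD·ADD·DDC·ADD·ADD·DDC·C·DDC·DDC·ADD·ADD·DDC·ADD·ADD·DDC·C·DDC·DDC·C·DDC·DDC·ADD·ADD·DDC·ADD·ADD·DDC·C·DDC·DDC·ADD·ADD·DDC·ADD·ADD·DDC·C·DDC·DDC·C·DDC·DDC·ADD·ADD·DDC·ADD·ADD·DDC·C·DDC
    A ↦ DDC
    B ↦ C
    C ↦ ABA
    D ↦ ADD

A->DDC, B->C, C->ABA, D->ADD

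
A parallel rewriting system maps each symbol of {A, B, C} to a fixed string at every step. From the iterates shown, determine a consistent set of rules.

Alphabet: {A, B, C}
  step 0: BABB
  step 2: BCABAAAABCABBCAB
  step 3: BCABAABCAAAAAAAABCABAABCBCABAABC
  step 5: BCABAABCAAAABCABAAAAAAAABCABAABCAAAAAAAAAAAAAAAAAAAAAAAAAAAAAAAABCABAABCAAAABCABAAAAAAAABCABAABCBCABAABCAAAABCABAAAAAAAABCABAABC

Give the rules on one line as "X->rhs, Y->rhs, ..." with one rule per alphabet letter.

  step 2 ⇒ step 3: BCABAAAABCABBCAB ⇒ BC·AB·AA·BC·AA·AA·AA·AA·BC·AB·AA·BC·BC·AB·AA·BC
    A ↦ AA
    B ↦ BC
    C ↦ AB

A->AA, B->BC, C->AB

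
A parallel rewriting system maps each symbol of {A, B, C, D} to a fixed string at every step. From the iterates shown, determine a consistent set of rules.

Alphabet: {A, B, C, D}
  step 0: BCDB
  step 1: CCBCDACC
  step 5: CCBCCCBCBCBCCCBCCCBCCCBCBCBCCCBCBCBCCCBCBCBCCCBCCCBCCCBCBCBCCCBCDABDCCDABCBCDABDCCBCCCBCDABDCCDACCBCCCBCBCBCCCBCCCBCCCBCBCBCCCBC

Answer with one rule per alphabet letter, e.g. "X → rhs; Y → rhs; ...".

  step 0 ⇒ step 1: BCDB ⇒ CC·BC·DA·CC
    B ↦ CC
    C ↦ BC
    D ↦ DA
    A ↦ BD  (constrained at step 1)

A->BD, B->CC, C->BC, D->DA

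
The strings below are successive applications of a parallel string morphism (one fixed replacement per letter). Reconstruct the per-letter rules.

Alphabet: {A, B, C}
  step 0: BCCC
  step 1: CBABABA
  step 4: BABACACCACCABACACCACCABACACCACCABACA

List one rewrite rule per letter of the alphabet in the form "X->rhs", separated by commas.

  step 0 ⇒ step 1: BCCC ⇒ C·BA·BA·BA
    B ↦ C
    C ↦ BA
    A ↦ CA  (constrained at step 1)

A->CA, B->C, C->BA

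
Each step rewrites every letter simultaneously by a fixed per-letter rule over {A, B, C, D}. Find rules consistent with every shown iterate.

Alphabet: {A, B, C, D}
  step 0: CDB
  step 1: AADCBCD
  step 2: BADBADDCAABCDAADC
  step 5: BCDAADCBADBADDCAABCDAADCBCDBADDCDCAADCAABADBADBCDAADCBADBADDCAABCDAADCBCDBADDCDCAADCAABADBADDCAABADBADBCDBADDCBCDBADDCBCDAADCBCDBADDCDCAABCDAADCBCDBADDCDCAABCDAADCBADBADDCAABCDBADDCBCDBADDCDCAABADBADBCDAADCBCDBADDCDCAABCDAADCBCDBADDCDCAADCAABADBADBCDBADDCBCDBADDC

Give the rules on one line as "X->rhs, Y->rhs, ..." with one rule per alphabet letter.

  step 1 ⇒ step 2: AADCBCD ⇒ BAD·BAD·DC·AA·BCD·AA·DC
    A ↦ BAD
    B ↦ BCD
    C ↦ AA
    D ↦ DC

A->BAD, B->BCD, C->AA, D->DC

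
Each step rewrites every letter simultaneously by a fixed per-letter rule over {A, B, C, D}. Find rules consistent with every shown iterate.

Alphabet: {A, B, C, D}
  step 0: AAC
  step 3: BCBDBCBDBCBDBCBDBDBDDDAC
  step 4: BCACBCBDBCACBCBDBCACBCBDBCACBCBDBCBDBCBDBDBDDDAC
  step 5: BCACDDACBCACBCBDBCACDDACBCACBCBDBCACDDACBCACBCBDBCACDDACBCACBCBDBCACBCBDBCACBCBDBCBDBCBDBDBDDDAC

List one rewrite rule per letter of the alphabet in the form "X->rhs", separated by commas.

A->DD, B->BC, C->AC, D->BD

  step 4 ⇒ step 5: BCACBCBDBCACBCBDBCACBCBDBCACBCBDBCBDBCBDBDBDDDAC ⇒ BC·AC·DD·AC·BC·AC·BC·BD·BC·AC·DD·AC·BC·AC·BC·BD·BC·AC·DD·AC·BC·AC·BC·BD·BC·AC·DD·AC·BC·AC·BC·BD·BC·AC·BC·BD·BC·AC·BC·BD·BC·BD·BC·BD·BD·BD·DD·AC
    A ↦ DD
    B ↦ BC
    C ↦ AC
    D ↦ BD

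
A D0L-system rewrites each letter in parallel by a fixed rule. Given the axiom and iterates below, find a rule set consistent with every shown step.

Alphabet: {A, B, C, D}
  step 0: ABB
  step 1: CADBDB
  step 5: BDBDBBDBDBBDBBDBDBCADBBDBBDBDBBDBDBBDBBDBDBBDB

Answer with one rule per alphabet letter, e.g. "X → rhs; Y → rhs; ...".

A->CA, B->DB, C->DB, D->B

  step 0 ⇒ step 1: ABB ⇒ CA·DB·DB
    A ↦ CA
    B ↦ DB
    C ↦ DB  (constrained at step 1)
    D ↦ B  (constrained at step 1)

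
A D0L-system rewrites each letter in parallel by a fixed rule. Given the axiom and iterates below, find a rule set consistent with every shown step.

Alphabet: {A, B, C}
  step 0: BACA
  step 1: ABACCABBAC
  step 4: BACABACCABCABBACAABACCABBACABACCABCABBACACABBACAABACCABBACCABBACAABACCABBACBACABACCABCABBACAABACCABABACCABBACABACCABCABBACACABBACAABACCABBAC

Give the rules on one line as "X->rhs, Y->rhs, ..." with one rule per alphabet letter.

  step 0 ⇒ step 1: BACA ⇒ A·BAC·CAB·BAC
    A ↦ BAC
    B ↦ A
    C ↦ CAB

A->BAC, B->A, C->CAB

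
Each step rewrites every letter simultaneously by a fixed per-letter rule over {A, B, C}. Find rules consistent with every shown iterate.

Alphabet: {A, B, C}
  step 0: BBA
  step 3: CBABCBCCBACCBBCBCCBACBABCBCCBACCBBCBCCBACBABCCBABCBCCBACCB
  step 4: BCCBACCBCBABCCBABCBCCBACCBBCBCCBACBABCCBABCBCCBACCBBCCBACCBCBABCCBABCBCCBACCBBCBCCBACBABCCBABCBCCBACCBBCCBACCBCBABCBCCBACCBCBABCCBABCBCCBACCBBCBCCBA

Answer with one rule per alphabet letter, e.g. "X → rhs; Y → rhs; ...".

  step 3 ⇒ step 4: CBABCBCCBACCBBCBCCBACBABCBCCBACCBBCBCCBACBABCCBABCBCCBACCB ⇒ BC·CBA·CCB·CBA·BC·CBA·BC·BC·CBA·CCB·BC·BC·CBA·CBA·BC·CBA·BC·BC·CBA·CCB·BC·CBA·CCB·CBA·BC·CBA·BC·BC·CBA·CCB·BC·BC·CBA·CBA·BC·CBA·BC·BC·CBA·CCB·BC·CBA·CCB·CBA·BC·BC·CBA·CCB·CBA·BC·CBA·BC·BC·CBA·CCB·BC·BC·CBA
    A ↦ CCB
    B ↦ CBA
    C ↦ BC

A->CCB, B->CBA, C->BC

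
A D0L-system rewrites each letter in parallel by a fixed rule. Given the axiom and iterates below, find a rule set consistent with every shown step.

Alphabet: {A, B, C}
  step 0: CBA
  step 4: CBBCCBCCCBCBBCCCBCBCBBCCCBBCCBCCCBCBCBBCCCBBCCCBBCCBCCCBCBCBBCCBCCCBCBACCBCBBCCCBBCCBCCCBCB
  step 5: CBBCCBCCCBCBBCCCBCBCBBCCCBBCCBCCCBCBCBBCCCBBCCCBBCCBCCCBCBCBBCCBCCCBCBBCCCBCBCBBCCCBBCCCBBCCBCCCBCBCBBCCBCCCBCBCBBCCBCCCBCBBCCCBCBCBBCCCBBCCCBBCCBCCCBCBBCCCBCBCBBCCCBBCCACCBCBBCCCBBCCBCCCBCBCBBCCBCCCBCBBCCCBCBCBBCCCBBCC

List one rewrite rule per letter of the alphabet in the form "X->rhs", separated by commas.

A->AC, B->BCC, C->CB

  step 4 ⇒ step 5: CBBCCBCCCBCBBCCCBCBCBBCCCBBCCBCCCBCBCBBCCCBBCCCBBCCBCCCBCBCBBCCBCCCBCBACCBCBBCCCBBCCBCCCBCB ⇒ CB·BCC·BCC·CB·CB·BCC·CB·CB·CB·BCC·CB·BCC·BCC·CB·CB·CB·BCC·CB·BCC·CB·BCC·BCC·CB·CB·CB·BCC·BCC·CB·CB·BCC·CB·CB·CB·BCC·CB·BCC·CB·BCC·BCC·CB·CB·CB·BCC·BCC·CB·CB·CB·BCC·BCC·CB·CB·BCC·CB·CB·CB·BCC·CB·BCC·CB·BCC·BCC·CB·CB·BCC·CB·CB·CB·BCC·CB·BCC·AC·CB·CB·BCC·CB·BCC·BCC·CB·CB·CB·BCC·BCC·CB·CB·BCC·CB·CB·CB·BCC·CB·BCC
    A ↦ AC
    B ↦ BCC
    C ↦ CB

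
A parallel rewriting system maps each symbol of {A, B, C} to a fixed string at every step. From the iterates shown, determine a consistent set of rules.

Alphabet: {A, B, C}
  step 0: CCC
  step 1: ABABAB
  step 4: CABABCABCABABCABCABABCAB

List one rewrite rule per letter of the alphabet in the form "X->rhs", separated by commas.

  step 0 ⇒ step 1: CCC ⇒ AB·AB·AB
    C ↦ AB
    A ↦ C  (constrained at step 1)
    B ↦ AB  (constrained at step 1)

A->C, B->AB, C->AB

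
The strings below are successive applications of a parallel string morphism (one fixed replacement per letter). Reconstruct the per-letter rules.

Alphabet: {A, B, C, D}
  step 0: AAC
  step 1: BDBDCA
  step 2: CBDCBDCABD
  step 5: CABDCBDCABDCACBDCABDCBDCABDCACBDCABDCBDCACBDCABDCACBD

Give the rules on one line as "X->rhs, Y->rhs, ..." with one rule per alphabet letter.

  step 1 ⇒ step 2: BDBDCA ⇒ C·BD·C·BD·CA·BD
    A ↦ BD
    B ↦ C
    C ↦ CA
    D ↦ BD

A->BD, B->C, C->CA, D->BD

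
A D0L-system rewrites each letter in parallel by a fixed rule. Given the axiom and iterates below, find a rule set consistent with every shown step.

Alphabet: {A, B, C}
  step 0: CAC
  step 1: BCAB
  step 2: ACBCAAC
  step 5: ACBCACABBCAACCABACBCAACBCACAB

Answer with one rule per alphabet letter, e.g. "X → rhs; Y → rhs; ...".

A->CA, B->AC, C->B

  step 1 ⇒ step 2: BCAB ⇒ AC·B·CA·AC
    A ↦ CA
    B ↦ AC
    C ↦ B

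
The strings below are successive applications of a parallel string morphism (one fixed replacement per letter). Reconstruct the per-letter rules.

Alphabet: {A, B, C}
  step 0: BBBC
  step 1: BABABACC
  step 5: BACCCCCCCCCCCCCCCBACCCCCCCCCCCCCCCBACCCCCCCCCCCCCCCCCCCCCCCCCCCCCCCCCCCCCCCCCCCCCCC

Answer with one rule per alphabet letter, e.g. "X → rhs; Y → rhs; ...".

  step 0 ⇒ step 1: BBBC ⇒ BA·BA·BA·CC
    B ↦ BA
    C ↦ CC
    A ↦ C  (constrained at step 1)

A->C, B->BA, C->CC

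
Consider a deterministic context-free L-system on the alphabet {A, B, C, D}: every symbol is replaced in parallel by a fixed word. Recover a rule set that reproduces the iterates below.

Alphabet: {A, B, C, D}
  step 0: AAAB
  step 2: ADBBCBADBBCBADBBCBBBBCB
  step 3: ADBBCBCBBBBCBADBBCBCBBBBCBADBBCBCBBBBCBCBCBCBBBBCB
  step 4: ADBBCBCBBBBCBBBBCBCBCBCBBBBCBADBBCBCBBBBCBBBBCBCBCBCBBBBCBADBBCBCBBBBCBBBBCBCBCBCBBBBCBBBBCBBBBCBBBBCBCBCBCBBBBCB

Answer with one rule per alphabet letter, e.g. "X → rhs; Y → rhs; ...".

  step 3 ⇒ step 4: ADBBCBCBBBBCBADBBCBCBBBBCBADBBCBCBBBBCBCBCBCBBBBCB ⇒ ADB·B·CB·CB·BBB·CB·BBB·CB·CB·CB·CB·BBB·CB·ADB·B·CB·CB·BBB·CB·BBB·CB·CB·CB·CB·BBB·CB·ADB·B·CB·CB·BBB·CB·BBB·CB·CB·CB·CB·BBB·CB·BBB·CB·BBB·CB·BBB·CB·CB·CB·CB·BBB·CB
    A ↦ ADB
    B ↦ CB
    C ↦ BBB
    D ↦ B

A->ADB, B->CB, C->BBB, D->B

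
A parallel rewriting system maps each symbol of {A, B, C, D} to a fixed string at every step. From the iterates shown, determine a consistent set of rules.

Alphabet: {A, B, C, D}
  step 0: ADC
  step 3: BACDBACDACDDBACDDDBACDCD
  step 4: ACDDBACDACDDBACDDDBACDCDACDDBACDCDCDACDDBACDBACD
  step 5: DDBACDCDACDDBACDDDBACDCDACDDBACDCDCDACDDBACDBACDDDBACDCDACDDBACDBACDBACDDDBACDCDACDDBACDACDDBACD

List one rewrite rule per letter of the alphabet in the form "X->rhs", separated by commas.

  step 4 ⇒ step 5: ACDDBACDACDDBACDDDBACDCDACDDBACDCDCDACDDBACDBACD ⇒ DD·BA·CD·CD·AC·DD·BA·CD·DD·BA·CD·CD·AC·DD·BA·CD·CD·CD·AC·DD·BA·CD·BA·CD·DD·BA·CD·CD·AC·DD·BA·CD·BA·CD·BA·CD·DD·BA·CD·CD·AC·DD·BA·CD·AC·DD·BA·CD
    A ↦ DD
    B ↦ AC
    C ↦ BA
    D ↦ CD

A->DD, B->AC, C->BA, D->CD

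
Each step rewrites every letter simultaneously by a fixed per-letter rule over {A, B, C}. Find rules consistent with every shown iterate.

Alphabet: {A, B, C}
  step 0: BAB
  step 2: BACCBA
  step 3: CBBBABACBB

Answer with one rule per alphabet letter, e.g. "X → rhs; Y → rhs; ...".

A->BB, B->C, C->BA

  step 2 ⇒ step 3: BACCBA ⇒ C·BB·BA·BA·C·BB
    A ↦ BB
    B ↦ C
    C ↦ BA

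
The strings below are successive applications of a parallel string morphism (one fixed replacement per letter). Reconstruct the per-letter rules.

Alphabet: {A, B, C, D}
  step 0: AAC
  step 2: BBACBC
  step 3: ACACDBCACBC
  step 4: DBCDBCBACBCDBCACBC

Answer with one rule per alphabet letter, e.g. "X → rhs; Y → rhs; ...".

  step 3 ⇒ step 4: ACACDBCACBC ⇒ D·BC·D·BC·B·AC·BC·D·BC·AC·BC
    A ↦ D
    B ↦ AC
    C ↦ BC
    D ↦ B

A->D, B->AC, C->BC, D->B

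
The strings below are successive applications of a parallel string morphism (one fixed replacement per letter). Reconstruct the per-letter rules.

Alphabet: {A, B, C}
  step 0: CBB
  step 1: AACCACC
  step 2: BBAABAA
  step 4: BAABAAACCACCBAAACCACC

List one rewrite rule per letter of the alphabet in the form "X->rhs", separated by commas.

A->B, B->ACC, C->A

  step 1 ⇒ step 2: AACCACC ⇒ B·B·A·A·B·A·A
    A ↦ B
    C ↦ A
  step 0 ⇒ step 1: CBB ⇒ A·ACC·ACC
    B ↦ ACC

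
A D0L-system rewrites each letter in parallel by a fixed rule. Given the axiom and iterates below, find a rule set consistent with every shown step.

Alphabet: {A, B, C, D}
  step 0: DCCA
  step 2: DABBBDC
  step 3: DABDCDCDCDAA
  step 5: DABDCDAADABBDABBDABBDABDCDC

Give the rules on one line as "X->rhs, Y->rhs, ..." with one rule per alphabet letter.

  step 2 ⇒ step 3: DABBBDC ⇒ DA·B·DC·DC·DC·DA·A
    A ↦ B
    B ↦ DC
    C ↦ A
    D ↦ DA

A->B, B->DC, C->A, D->DA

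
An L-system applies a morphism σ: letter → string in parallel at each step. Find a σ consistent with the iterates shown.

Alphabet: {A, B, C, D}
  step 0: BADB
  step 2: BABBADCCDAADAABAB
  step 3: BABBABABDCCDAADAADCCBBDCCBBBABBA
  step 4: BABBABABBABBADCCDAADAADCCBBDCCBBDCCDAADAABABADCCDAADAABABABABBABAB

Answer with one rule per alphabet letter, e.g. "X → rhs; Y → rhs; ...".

A->B, B->BA, C->DAA, D->DCC

  step 3 ⇒ step 4: BABBABABDCCDAADAADCCBBDCCBBBABBA ⇒ BA·B·BA·BA·B·BA·B·BA·DCC·DAA·DAA·DCC·B·B·DCC·B·B·DCC·DAA·DAA·BA·BA·DCC·DAA·DAA·BA·BA·BA·B·BA·BA·B
    A ↦ B
    B ↦ BA
    C ↦ DAA
    D ↦ DCC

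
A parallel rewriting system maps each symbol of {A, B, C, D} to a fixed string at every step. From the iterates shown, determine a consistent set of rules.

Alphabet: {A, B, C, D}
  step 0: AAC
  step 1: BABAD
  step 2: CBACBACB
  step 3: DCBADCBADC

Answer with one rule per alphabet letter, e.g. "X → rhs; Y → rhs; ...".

A->BA, B->C, C->D, D->CB

  step 2 ⇒ step 3: CBACBACB ⇒ D·C·BA·D·C·BA·D·C
    A ↦ BA
    B ↦ C
    C ↦ D
  step 1 ⇒ step 2: BABAD ⇒ C·BA·C·BA·CB
    D ↦ CB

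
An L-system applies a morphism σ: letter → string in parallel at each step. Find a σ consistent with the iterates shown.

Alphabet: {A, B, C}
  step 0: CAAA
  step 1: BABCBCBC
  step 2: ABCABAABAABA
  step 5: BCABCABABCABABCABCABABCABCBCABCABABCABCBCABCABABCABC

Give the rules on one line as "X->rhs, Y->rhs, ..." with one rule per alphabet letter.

A->BC, B->A, C->BA

  step 1 ⇒ step 2: BABCBCBC ⇒ A·BC·A·BA·A·BA·A·BA
    A ↦ BC
    B ↦ A
    C ↦ BA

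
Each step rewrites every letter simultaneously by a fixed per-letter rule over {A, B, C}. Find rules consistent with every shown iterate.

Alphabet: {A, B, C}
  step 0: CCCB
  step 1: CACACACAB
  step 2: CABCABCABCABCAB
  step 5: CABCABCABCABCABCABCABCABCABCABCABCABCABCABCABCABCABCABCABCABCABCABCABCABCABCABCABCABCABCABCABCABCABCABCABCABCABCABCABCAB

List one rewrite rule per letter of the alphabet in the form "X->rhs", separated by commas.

  step 1 ⇒ step 2: CACACACAB ⇒ CA·B·CA·B·CA·B·CA·B·CAB
    A ↦ B
    B ↦ CAB
    C ↦ CA

A->B, B->CAB, C->CA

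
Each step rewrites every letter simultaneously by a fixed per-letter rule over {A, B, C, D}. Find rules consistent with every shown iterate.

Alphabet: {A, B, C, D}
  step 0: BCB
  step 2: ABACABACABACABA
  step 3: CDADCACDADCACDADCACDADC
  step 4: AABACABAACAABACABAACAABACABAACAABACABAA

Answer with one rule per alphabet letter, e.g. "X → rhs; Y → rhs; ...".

A->C, B->DAD, C->A, D->ABA

  step 3 ⇒ step 4: CDADCACDADCACDADCACDADC ⇒ A·ABA·C·ABA·A·C·A·ABA·C·ABA·A·C·A·ABA·C·ABA·A·C·A·ABA·C·ABA·A
    A ↦ C
    C ↦ A
    D ↦ ABA
  step 2 ⇒ step 3: ABACABACABACABA ⇒ C·DAD·C·A·C·DAD·C·A·C·DAD·C·A·C·DAD·C
    B ↦ DAD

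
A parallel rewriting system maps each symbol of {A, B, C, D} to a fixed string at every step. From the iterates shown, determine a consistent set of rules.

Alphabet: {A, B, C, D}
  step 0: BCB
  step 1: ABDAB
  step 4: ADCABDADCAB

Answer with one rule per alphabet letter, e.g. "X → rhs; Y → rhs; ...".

A->C, B->AB, C->D, D->A

  step 0 ⇒ step 1: BCB ⇒ AB·D·AB
    B ↦ AB
    C ↦ D
    A ↦ C  (constrained at step 1)
    D ↦ A  (constrained at step 1)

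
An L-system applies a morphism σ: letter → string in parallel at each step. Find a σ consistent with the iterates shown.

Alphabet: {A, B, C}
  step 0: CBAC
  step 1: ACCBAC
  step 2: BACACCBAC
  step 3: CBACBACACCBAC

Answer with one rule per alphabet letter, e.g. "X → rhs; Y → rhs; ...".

  step 2 ⇒ step 3: BACACCBAC ⇒ C·B·AC·B·AC·AC·C·B·AC
    A ↦ B
    B ↦ C
    C ↦ AC

A->B, B->C, C->AC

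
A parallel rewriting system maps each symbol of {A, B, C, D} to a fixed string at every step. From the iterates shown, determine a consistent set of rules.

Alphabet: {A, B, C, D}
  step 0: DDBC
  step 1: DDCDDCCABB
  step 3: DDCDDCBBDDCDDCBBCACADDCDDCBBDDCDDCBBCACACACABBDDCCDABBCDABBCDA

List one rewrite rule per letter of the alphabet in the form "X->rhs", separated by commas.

  step 0 ⇒ step 1: DDBC ⇒ DDC·DDC·CA·BB
    B ↦ CA
    C ↦ BB
    D ↦ DDC
    A ↦ CDA  (constrained at step 1)

A->CDA, B->CA, C->BB, D->DDC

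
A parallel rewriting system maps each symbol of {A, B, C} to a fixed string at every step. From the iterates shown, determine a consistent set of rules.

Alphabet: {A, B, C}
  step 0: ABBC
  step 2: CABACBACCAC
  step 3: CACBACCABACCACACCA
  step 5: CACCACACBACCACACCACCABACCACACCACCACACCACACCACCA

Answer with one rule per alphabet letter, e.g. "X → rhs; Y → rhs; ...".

A->C, B->BA, C->CA

  step 2 ⇒ step 3: CABACBACCAC ⇒ CA·C·BA·C·CA·BA·C·CA·CA·C·CA
    A ↦ C
    B ↦ BA
    C ↦ CA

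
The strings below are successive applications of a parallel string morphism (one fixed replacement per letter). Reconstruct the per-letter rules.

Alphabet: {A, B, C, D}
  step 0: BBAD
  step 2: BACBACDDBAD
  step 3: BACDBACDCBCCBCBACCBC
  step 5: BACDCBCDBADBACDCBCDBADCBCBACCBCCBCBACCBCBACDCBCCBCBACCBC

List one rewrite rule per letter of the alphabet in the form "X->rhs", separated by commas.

A->C, B->BA, C->D, D->CBC

  step 2 ⇒ step 3: BACBACDDBAD ⇒ BA·C·D·BA·C·D·CBC·CBC·BA·C·CBC
    A ↦ C
    B ↦ BA
    C ↦ D
    D ↦ CBC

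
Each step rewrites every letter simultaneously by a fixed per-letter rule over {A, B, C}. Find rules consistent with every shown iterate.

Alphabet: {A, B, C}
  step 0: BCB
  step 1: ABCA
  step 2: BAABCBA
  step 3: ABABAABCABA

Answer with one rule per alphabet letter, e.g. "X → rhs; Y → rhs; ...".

A->BA, B->A, C->BC

  step 2 ⇒ step 3: BAABCBA ⇒ A·BA·BA·A·BC·A·BA
    A ↦ BA
    B ↦ A
    C ↦ BC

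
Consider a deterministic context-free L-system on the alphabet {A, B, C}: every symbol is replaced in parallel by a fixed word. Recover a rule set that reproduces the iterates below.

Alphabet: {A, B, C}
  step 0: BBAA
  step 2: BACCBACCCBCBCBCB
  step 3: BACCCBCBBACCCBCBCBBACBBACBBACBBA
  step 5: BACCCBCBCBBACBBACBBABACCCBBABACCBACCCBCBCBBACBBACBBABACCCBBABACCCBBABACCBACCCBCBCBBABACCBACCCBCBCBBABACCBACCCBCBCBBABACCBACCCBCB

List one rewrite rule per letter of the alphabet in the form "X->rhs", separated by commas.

  step 2 ⇒ step 3: BACCBACCCBCBCBCB ⇒ BA·CC·CB·CB·BA·CC·CB·CB·CB·BA·CB·BA·CB·BA·CB·BA
    A ↦ CC
    B ↦ BA
    C ↦ CB

A->CC, B->BA, C->CB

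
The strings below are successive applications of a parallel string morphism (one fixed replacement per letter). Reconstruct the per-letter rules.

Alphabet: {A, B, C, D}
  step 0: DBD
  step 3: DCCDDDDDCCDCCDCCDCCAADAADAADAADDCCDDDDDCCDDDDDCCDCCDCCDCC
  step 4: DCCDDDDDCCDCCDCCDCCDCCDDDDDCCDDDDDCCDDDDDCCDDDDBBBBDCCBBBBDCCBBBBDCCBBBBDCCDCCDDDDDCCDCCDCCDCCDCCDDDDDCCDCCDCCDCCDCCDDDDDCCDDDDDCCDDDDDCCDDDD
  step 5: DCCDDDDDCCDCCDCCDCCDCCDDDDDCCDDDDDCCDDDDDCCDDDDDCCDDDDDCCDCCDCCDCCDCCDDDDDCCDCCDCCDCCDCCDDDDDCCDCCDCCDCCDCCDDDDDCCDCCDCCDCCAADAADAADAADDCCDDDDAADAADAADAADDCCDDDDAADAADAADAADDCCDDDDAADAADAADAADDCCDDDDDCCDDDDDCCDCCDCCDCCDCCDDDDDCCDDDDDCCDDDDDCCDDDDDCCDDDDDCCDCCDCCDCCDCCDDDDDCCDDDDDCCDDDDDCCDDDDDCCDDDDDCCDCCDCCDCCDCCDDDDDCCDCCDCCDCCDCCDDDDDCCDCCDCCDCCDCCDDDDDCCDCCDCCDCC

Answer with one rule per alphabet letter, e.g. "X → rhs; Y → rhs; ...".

  step 4 ⇒ step 5: DCCDDDDDCCDCCDCCDCCDCCDDDDDCCDDDDDCCDDDDDCCDDDDBBBBDCCBBBBDCCBBBBDCCBBBBDCCDCCDDDDDCCDCCDCCDCCDCCDDDDDCCDCCDCCDCCDCCDDDDDCCDDDDDCCDDDDDCCDDDD ⇒ DCC·DD·DD·DCC·DCC·DCC·DCC·DCC·DD·DD·DCC·DD·DD·DCC·DD·DD·DCC·DD·DD·DCC·DD·DD·DCC·DCC·DCC·DCC·DCC·DD·DD·DCC·DCC·DCC·DCC·DCC·DD·DD·DCC·DCC·DCC·DCC·DCC·DD·DD·DCC·DCC·DCC·DCC·AAD·AAD·AAD·AAD·DCC·DD·DD·AAD·AAD·AAD·AAD·DCC·DD·DD·AAD·AAD·AAD·AAD·DCC·DD·DD·AAD·AAD·AAD·AAD·DCC·DD·DD·DCC·DD·DD·DCC·DCC·DCC·DCC·DCC·DD·DD·DCC·DD·DD·DCC·DD·DD·DCC·DD·DD·DCC·DD·DD·DCC·DCC·DCC·DCC·DCC·DD·DD·DCC·DD·DD·DCC·DD·DD·DCC·DD·DD·DCC·DD·DD·DCC·DCC·DCC·DCC·DCC·DD·DD·DCC·DCC·DCC·DCC·DCC·DD·DD·DCC·DCC·DCC·DCC·DCC·DD·DD·DCC·DCC·DCC·DCC
    B ↦ AAD
    C ↦ DD
    D ↦ DCC
  step 3 ⇒ step 4: DCCDDDDDCCDCCDCCDCCAADAADAADAADDCCDDDDDCCDDDDDCCDCCDCCDCC ⇒ DCC·DD·DD·DCC·DCC·DCC·DCC·DCC·DD·DD·DCC·DD·DD·DCC·DD·DD·DCC·DD·DD·BB·BB·DCC·BB·BB·DCC·BB·BB·DCC·BB·BB·DCC·DCC·DD·DD·DCC·DCC·DCC·DCC·DCC·DD·DD·DCC·DCC·DCC·DCC·DCC·DD·DD·DCC·DD·DD·DCC·DD·DD·DCC·DD·DD
    A ↦ BB

A->BB, B->AAD, C->DD, D->DCC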